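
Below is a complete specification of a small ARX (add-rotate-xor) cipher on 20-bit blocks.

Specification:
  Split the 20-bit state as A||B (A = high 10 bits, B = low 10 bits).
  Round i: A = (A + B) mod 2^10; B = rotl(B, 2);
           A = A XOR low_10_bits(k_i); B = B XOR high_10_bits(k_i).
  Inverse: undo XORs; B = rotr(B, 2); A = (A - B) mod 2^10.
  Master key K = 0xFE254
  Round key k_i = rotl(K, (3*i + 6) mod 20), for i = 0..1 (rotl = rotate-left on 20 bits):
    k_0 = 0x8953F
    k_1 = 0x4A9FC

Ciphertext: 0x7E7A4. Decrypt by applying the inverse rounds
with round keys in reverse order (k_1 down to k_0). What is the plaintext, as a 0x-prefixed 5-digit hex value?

s_0 = ciphertext = 0x7E7A4
s_1 = InvRound(s_0, k_1) = 0x58AA3
s_2 = InvRound(s_1, k_0) = 0x8F221

0x8F221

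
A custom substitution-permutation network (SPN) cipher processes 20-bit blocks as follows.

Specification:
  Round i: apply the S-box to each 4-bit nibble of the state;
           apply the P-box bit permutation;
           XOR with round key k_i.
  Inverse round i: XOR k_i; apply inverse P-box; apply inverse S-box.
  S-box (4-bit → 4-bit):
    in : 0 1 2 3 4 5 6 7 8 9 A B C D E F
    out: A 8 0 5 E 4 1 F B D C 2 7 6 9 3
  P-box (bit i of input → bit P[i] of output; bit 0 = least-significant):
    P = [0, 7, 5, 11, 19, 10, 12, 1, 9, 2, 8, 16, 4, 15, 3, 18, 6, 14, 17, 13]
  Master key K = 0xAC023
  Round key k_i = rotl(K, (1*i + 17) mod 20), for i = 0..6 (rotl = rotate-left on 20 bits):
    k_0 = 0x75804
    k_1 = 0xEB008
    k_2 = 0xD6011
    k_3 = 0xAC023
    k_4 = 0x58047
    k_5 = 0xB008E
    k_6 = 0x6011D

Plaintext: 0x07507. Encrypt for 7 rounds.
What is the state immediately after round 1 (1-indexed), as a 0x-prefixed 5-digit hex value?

0x3B5BF

s_0 = plaintext = 0x07507
s_1 = Round(s_0, k_0) = 0x3B5BF
s_2 = Round(s_1, k_1) = 0xC35C9
s_3 = Round(s_2, k_2) = 0x73D68
s_4 = Round(s_3, k_3) = 0x0A9FE
s_5 = Round(s_4, k_4) = 0x8EF4E
s_6 = Round(s_5, k_5) = 0xF7ED9
s_7 = Round(s_6, k_6) = 0x3DF64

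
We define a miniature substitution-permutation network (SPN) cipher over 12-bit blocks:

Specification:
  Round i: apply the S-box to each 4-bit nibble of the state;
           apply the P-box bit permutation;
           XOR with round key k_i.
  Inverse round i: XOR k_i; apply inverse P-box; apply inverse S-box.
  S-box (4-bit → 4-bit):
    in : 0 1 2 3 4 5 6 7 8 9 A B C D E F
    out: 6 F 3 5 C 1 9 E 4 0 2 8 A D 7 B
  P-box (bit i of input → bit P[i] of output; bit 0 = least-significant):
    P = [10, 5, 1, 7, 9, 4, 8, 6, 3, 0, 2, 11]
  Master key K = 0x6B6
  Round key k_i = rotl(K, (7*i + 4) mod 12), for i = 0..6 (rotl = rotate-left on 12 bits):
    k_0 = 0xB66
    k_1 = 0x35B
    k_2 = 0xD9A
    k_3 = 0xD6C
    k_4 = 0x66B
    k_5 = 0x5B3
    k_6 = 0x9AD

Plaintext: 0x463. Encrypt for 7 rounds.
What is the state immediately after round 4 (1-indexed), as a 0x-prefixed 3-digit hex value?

0x830

s_0 = plaintext = 0x463
s_1 = Round(s_0, k_0) = 0x520
s_2 = Round(s_1, k_1) = 0x161
s_3 = Round(s_2, k_2) = 0x375
s_4 = Round(s_3, k_3) = 0x830
s_5 = Round(s_4, k_4) = 0x54D
s_6 = Round(s_5, k_5) = 0x079
s_7 = Round(s_6, k_6) = 0x8F8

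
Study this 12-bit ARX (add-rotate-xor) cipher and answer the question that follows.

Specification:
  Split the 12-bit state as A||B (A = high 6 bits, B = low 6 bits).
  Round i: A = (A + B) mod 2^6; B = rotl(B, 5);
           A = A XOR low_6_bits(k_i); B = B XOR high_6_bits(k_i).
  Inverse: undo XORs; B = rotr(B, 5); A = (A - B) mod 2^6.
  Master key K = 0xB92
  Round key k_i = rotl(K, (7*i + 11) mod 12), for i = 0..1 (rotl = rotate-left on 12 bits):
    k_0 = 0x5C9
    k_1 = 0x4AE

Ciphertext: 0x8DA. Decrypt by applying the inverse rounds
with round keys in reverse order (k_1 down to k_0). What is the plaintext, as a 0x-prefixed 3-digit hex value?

0x98E

s_0 = ciphertext = 0x8DA
s_1 = InvRound(s_0, k_1) = 0xF50
s_2 = InvRound(s_1, k_0) = 0x98E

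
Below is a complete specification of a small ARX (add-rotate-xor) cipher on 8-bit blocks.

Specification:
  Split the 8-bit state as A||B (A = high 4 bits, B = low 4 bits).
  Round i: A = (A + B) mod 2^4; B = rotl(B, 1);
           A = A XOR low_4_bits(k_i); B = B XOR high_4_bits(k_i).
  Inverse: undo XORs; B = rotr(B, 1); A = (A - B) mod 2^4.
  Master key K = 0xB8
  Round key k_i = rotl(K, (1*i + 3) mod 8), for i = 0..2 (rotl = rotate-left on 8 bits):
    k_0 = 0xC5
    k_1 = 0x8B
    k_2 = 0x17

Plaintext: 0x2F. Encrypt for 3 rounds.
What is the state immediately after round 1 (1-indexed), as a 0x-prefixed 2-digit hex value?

s_0 = plaintext = 0x2F
s_1 = Round(s_0, k_0) = 0x43
s_2 = Round(s_1, k_1) = 0xCE
s_3 = Round(s_2, k_2) = 0xDC

0x43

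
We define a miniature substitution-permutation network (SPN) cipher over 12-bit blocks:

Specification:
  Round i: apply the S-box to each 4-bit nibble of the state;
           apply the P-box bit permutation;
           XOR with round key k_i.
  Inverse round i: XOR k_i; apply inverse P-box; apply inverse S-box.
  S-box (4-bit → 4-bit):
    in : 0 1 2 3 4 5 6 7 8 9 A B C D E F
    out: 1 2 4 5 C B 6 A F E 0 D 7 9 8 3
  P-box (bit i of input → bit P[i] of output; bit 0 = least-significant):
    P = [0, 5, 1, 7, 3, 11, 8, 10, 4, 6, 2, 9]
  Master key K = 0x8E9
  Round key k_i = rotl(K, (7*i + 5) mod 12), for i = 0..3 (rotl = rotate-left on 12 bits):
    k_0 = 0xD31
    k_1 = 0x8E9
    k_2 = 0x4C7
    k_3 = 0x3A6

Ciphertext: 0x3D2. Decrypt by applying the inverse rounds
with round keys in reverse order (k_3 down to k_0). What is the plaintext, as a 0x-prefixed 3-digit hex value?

s_0 = ciphertext = 0x3D2
s_1 = InvRound(s_0, k_3) = 0xCA1
s_2 = InvRound(s_1, k_2) = 0x616
s_3 = InvRound(s_2, k_1) = 0x858
s_4 = InvRound(s_3, k_0) = 0x1BF

0x1BF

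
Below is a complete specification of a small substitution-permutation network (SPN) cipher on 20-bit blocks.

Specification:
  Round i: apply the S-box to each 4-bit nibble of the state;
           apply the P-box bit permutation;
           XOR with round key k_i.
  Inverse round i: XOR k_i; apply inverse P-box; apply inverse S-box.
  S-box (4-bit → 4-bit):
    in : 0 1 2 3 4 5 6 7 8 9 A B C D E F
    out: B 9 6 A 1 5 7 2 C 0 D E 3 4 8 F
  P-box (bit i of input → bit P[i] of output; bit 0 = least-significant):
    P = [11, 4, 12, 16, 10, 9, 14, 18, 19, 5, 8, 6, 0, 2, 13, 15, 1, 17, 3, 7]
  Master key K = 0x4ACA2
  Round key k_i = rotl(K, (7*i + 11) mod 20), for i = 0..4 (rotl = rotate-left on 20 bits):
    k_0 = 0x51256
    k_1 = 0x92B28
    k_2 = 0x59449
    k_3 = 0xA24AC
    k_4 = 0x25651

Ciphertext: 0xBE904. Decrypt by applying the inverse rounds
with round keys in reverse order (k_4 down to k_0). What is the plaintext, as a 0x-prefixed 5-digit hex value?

0xD2815

s_0 = ciphertext = 0xBE904
s_1 = InvRound(s_0, k_4) = 0x9FACF
s_2 = InvRound(s_1, k_3) = 0xC136A
s_3 = InvRound(s_2, k_2) = 0x416CE
s_4 = InvRound(s_3, k_1) = 0x12F1A
s_5 = InvRound(s_4, k_0) = 0xD2815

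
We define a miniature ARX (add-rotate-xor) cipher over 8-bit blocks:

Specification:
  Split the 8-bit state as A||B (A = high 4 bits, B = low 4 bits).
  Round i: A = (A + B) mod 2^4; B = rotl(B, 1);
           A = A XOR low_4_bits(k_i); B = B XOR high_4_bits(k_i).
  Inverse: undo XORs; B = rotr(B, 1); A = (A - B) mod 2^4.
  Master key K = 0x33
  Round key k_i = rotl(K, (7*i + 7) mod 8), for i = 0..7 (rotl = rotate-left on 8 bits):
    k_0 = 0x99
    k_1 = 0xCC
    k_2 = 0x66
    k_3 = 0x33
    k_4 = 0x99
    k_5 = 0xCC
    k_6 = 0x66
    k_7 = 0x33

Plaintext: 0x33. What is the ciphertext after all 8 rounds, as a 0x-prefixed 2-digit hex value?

0xD3

s_0 = plaintext = 0x33
s_1 = Round(s_0, k_0) = 0xFF
s_2 = Round(s_1, k_1) = 0x23
s_3 = Round(s_2, k_2) = 0x30
s_4 = Round(s_3, k_3) = 0x03
s_5 = Round(s_4, k_4) = 0xAF
s_6 = Round(s_5, k_5) = 0x53
s_7 = Round(s_6, k_6) = 0xE0
s_8 = Round(s_7, k_7) = 0xD3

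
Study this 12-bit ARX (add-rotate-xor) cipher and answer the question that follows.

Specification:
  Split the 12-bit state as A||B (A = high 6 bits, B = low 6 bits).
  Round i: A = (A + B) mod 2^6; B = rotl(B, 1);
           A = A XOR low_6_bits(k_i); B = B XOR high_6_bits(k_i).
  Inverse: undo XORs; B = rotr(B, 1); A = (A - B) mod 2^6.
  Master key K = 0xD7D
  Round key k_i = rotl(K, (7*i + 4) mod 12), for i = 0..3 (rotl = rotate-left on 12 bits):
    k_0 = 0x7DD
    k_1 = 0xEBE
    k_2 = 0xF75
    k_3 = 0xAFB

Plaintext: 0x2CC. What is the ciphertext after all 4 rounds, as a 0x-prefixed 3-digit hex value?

s_0 = plaintext = 0x2CC
s_1 = Round(s_0, k_0) = 0x287
s_2 = Round(s_1, k_1) = 0xBF4
s_3 = Round(s_2, k_2) = 0x594
s_4 = Round(s_3, k_3) = 0x443

0x443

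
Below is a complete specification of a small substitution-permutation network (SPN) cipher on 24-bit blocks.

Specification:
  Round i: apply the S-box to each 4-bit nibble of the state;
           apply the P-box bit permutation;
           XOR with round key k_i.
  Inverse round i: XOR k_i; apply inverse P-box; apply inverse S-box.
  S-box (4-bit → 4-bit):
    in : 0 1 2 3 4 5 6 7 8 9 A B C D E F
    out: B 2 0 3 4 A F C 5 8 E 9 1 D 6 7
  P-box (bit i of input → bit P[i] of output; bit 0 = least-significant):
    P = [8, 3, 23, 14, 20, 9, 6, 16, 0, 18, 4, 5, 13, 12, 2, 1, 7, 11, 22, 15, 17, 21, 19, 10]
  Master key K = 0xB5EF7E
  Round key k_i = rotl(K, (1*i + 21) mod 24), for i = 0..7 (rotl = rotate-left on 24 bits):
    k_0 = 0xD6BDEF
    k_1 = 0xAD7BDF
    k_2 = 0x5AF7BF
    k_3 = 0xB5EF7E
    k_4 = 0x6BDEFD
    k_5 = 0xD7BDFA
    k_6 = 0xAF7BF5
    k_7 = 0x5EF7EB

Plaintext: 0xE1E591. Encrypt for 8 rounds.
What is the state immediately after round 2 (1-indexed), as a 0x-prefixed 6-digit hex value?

s_0 = plaintext = 0xE1E591
s_1 = Round(s_0, k_0) = 0xFBA5C3
s_2 = Round(s_1, k_1) = 0x93EA71
s_3 = Round(s_2, k_2) = 0x5FEB43
s_4 = Round(s_3, k_3) = 0xD5F293
s_5 = Round(s_4, k_4) = 0x6063F1
s_6 = Round(s_5, k_5) = 0xE90335
s_7 = Round(s_6, k_6) = 0x9389FE
s_8 = Round(s_7, k_7) = 0xCED907

0x93EA71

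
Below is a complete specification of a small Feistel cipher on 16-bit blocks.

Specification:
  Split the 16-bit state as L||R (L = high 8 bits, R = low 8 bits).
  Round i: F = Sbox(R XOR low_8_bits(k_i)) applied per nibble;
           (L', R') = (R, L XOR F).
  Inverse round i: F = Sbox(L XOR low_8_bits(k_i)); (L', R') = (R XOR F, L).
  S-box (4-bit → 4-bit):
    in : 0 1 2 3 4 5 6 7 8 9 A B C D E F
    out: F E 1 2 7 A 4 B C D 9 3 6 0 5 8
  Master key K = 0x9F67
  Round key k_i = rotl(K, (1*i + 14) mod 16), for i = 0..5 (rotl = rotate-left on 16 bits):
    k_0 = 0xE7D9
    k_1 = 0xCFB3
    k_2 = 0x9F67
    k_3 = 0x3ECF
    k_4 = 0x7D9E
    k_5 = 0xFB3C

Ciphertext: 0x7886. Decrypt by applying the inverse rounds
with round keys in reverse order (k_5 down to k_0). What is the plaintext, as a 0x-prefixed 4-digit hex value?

0x823D

s_0 = ciphertext = 0x7886
s_1 = InvRound(s_0, k_5) = 0xF178
s_2 = InvRound(s_1, k_4) = 0x30F1
s_3 = InvRound(s_2, k_3) = 0x7930
s_4 = InvRound(s_3, k_2) = 0xD579
s_5 = InvRound(s_4, k_1) = 0x3DD5
s_6 = InvRound(s_5, k_0) = 0x823D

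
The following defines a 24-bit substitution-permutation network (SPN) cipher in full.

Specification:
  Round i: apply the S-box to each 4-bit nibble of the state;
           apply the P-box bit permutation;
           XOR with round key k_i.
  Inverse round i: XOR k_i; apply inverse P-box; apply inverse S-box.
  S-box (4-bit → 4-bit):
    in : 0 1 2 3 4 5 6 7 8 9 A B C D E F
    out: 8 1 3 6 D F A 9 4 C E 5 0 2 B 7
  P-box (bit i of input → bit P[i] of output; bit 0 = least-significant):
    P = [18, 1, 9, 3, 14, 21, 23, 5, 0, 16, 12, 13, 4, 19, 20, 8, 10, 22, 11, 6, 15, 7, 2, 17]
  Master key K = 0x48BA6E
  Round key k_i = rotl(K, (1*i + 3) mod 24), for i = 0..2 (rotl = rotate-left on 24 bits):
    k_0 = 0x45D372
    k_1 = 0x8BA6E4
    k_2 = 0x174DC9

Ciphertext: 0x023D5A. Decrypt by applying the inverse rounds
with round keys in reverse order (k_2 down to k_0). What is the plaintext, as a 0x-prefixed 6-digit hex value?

0x461FA0

s_0 = ciphertext = 0x023D5A
s_1 = InvRound(s_0, k_2) = 0xDCB512
s_2 = InvRound(s_1, k_1) = 0xA6430F
s_3 = InvRound(s_2, k_0) = 0x461FA0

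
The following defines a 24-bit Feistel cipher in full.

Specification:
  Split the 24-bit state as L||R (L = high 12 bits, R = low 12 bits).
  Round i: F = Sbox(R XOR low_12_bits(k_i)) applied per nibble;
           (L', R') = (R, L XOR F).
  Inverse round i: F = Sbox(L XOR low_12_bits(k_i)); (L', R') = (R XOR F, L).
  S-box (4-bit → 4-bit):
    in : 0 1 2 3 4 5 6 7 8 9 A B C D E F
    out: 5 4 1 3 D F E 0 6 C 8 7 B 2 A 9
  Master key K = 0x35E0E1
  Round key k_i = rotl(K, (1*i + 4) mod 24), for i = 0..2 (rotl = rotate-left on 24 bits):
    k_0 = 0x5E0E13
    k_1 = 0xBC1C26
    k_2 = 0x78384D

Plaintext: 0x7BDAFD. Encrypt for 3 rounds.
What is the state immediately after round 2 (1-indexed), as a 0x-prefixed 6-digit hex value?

0xA174C9

s_0 = plaintext = 0x7BDAFD
s_1 = Round(s_0, k_0) = 0xAFDA17
s_2 = Round(s_1, k_1) = 0xA174C9
s_3 = Round(s_2, k_2) = 0x4C917A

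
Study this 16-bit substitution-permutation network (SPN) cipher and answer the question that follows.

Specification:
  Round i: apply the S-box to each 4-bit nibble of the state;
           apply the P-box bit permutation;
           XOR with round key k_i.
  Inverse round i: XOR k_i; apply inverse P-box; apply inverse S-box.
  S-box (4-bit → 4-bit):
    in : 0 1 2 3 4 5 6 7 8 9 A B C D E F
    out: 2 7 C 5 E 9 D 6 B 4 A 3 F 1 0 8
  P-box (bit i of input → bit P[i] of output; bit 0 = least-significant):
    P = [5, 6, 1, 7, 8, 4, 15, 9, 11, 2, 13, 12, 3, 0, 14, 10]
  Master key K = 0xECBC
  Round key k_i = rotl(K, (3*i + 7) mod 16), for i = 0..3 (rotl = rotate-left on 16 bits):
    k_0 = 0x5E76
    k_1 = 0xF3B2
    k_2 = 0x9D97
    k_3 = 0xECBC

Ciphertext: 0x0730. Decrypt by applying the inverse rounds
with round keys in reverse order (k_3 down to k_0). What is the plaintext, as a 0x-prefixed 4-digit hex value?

s_0 = ciphertext = 0x0730
s_1 = InvRound(s_0, k_3) = 0x316F
s_2 = InvRound(s_1, k_2) = 0x5378
s_3 = InvRound(s_2, k_1) = 0xD994
s_4 = InvRound(s_3, k_0) = 0xFE6C

0xFE6C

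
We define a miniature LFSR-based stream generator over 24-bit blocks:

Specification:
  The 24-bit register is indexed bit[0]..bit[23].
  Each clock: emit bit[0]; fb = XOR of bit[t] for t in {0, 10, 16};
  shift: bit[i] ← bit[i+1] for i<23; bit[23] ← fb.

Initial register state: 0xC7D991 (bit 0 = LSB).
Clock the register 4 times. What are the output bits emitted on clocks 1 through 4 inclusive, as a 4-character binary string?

1000

reg_0 = 0xC7D991
clock 1: out=1, reg = 0x63ECC8
clock 2: out=0, reg = 0x31F664
clock 3: out=0, reg = 0x18FB32
clock 4: out=0, reg = 0x0C7D99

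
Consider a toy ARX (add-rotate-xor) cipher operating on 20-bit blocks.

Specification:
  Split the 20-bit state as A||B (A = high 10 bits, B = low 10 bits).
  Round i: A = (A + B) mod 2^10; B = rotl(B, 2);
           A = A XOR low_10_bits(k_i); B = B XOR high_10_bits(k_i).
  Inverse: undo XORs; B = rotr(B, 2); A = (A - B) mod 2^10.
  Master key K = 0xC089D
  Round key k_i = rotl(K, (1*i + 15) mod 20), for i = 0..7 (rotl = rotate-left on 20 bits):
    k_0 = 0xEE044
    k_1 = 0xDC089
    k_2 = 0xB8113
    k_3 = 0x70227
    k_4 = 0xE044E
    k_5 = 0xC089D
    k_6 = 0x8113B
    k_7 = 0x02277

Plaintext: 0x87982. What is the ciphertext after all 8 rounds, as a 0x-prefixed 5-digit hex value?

s_0 = plaintext = 0x87982
s_1 = Round(s_0, k_0) = 0xF91B1
s_2 = Round(s_1, k_1) = 0x471B5
s_3 = Round(s_2, k_2) = 0xF0835
s_4 = Round(s_3, k_3) = 0x74114
s_5 = Round(s_4, k_4) = 0xAABD0
s_6 = Round(s_5, k_5) = 0xB9C41
s_7 = Round(s_6, k_6) = 0x84F00
s_8 = Round(s_7, k_7) = 0xD900B

0xD900B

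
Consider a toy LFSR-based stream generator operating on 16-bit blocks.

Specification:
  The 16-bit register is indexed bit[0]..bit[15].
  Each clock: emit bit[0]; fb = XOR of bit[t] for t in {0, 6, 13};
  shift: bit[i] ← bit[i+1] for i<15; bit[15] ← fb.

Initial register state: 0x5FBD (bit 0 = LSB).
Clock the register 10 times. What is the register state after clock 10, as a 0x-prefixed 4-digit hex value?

0xA257

reg_0 = 0x5FBD
clock 1: out=1, reg = 0xAFDE
clock 2: out=0, reg = 0x57EF
clock 3: out=1, reg = 0x2BF7
clock 4: out=1, reg = 0x95FB
clock 5: out=1, reg = 0x4AFD
clock 6: out=1, reg = 0x257E
clock 7: out=0, reg = 0x12BF
clock 8: out=1, reg = 0x895F
clock 9: out=1, reg = 0x44AF
clock 10: out=1, reg = 0xA257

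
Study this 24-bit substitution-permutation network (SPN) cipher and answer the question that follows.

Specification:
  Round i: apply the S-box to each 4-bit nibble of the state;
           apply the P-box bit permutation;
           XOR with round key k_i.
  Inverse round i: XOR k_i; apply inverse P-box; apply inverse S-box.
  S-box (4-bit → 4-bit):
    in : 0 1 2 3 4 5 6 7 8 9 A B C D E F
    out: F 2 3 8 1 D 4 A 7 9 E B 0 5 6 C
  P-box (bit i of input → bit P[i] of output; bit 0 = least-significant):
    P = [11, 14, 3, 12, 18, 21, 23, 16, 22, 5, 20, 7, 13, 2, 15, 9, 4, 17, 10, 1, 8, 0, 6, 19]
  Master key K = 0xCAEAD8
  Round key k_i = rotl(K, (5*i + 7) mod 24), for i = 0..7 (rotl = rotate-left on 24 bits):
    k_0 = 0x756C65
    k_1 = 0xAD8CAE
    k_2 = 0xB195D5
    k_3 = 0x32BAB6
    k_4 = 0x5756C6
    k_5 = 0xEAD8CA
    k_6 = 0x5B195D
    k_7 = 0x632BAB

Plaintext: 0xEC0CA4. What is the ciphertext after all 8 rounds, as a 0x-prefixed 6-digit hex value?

s_0 = plaintext = 0xEC0CA4
s_1 = Round(s_0, k_0) = 0xD4C620
s_2 = Round(s_1, k_1) = 0x99D5F6
s_3 = Round(s_2, k_2) = 0x68344F
s_4 = Round(s_3, k_3) = 0x74ACEE
s_5 = Round(s_4, k_4) = 0xFF94DB
s_6 = Round(s_5, k_5) = 0x26A688
s_7 = Round(s_6, k_6) = 0xEFD650
s_8 = Round(s_7, k_7) = 0xF6D7E0

0xF6D7E0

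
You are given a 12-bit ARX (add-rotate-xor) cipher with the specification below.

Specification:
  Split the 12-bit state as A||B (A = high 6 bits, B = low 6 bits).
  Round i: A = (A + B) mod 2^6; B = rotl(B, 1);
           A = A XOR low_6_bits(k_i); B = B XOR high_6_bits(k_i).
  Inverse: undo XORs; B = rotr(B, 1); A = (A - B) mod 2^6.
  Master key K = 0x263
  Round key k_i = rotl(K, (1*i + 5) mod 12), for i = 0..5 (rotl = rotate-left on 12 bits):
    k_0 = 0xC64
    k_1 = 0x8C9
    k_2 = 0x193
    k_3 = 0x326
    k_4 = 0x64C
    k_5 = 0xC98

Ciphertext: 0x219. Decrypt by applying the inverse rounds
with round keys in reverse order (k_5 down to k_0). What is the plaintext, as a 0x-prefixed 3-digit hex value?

0xD59

s_0 = ciphertext = 0x219
s_1 = InvRound(s_0, k_5) = 0x6F5
s_2 = InvRound(s_1, k_4) = 0x056
s_3 = InvRound(s_2, k_3) = 0x68D
s_4 = InvRound(s_3, k_2) = 0x925
s_5 = InvRound(s_4, k_1) = 0xA83
s_6 = InvRound(s_5, k_0) = 0xD59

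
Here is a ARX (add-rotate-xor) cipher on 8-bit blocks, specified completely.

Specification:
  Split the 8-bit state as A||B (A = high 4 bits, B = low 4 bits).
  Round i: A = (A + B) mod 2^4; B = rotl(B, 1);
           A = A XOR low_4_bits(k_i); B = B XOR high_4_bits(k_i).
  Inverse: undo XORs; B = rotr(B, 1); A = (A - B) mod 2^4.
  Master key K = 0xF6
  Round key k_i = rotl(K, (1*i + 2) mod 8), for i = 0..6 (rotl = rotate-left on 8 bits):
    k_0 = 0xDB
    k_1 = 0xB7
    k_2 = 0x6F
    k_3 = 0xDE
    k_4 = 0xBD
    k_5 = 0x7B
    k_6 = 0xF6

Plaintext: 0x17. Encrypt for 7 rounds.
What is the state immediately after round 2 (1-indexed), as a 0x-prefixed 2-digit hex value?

0x1D

s_0 = plaintext = 0x17
s_1 = Round(s_0, k_0) = 0x33
s_2 = Round(s_1, k_1) = 0x1D
s_3 = Round(s_2, k_2) = 0x1D
s_4 = Round(s_3, k_3) = 0x06
s_5 = Round(s_4, k_4) = 0xB7
s_6 = Round(s_5, k_5) = 0x99
s_7 = Round(s_6, k_6) = 0x4C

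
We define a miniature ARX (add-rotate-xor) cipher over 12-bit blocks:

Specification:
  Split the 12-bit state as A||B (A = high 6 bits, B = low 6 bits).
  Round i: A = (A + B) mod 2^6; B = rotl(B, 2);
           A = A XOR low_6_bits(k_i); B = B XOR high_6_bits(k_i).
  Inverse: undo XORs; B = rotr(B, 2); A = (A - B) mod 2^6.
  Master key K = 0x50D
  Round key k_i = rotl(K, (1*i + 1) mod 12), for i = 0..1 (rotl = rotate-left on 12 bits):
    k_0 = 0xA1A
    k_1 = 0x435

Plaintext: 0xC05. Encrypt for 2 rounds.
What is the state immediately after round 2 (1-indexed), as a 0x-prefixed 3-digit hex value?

s_0 = plaintext = 0xC05
s_1 = Round(s_0, k_0) = 0xBFC
s_2 = Round(s_1, k_1) = 0x7A3

0x7A3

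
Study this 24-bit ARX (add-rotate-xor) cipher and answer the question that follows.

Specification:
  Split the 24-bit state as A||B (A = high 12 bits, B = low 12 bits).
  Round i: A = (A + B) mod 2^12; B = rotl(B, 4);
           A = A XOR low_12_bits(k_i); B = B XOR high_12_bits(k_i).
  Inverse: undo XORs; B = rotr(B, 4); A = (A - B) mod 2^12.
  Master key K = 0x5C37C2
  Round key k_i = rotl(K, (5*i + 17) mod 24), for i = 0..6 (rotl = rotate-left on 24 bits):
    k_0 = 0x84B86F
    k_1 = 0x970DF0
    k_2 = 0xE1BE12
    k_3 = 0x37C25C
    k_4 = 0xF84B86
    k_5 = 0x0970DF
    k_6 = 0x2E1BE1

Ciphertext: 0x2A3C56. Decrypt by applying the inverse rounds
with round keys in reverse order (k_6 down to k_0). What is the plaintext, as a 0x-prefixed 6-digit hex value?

0xA96192

s_0 = ciphertext = 0x2A3C56
s_1 = InvRound(s_0, k_6) = 0x1577EB
s_2 = InvRound(s_1, k_5) = 0x511C77
s_3 = InvRound(s_2, k_4) = 0xB5833F
s_4 = InvRound(s_3, k_3) = 0x600304
s_5 = InvRound(s_4, k_2) = 0x841FD1
s_6 = InvRound(s_5, k_1) = 0x44716A
s_7 = InvRound(s_6, k_0) = 0xA96192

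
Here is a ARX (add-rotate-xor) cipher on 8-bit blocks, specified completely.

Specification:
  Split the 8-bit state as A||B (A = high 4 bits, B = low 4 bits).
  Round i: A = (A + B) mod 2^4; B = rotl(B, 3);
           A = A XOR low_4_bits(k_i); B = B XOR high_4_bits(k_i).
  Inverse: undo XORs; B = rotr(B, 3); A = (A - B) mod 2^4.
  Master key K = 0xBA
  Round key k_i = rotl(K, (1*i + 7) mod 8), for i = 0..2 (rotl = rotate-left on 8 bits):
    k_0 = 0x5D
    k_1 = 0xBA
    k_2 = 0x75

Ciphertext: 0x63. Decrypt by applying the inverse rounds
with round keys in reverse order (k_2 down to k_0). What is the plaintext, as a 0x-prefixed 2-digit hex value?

s_0 = ciphertext = 0x63
s_1 = InvRound(s_0, k_2) = 0xB8
s_2 = InvRound(s_1, k_1) = 0xB6
s_3 = InvRound(s_2, k_0) = 0x06

0x06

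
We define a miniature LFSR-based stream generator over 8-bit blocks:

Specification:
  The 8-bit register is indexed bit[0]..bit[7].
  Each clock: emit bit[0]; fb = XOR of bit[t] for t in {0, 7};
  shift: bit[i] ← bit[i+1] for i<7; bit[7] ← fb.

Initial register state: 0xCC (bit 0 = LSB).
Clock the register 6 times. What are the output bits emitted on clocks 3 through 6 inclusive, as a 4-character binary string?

reg_0 = 0xCC
clock 1: out=0, reg = 0xE6
clock 2: out=0, reg = 0xF3
clock 3: out=1, reg = 0x79
clock 4: out=1, reg = 0xBC
clock 5: out=0, reg = 0xDE
clock 6: out=0, reg = 0xEF

1100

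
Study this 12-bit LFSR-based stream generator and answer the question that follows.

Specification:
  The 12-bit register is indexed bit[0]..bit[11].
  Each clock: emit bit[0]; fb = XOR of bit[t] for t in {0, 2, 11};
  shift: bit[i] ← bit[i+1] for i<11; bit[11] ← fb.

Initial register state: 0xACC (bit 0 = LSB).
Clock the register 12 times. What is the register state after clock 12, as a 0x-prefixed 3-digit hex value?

0x02A

reg_0 = 0xACC
clock 1: out=0, reg = 0x566
clock 2: out=0, reg = 0xAB3
clock 3: out=1, reg = 0x559
clock 4: out=1, reg = 0xAAC
clock 5: out=0, reg = 0x556
clock 6: out=0, reg = 0xAAB
clock 7: out=1, reg = 0x555
clock 8: out=1, reg = 0x2AA
clock 9: out=0, reg = 0x155
clock 10: out=1, reg = 0x0AA
clock 11: out=0, reg = 0x055
clock 12: out=1, reg = 0x02A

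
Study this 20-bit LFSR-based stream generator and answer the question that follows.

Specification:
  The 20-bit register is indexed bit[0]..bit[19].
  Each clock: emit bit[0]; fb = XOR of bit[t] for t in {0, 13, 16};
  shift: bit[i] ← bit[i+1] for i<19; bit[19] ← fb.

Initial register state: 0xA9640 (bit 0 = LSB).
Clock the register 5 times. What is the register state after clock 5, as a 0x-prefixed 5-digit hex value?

reg_0 = 0xA9640
clock 1: out=0, reg = 0x54B20
clock 2: out=0, reg = 0xAA590
clock 3: out=0, reg = 0xD52C8
clock 4: out=0, reg = 0xEA964
clock 5: out=0, reg = 0xF54B2

0xF54B2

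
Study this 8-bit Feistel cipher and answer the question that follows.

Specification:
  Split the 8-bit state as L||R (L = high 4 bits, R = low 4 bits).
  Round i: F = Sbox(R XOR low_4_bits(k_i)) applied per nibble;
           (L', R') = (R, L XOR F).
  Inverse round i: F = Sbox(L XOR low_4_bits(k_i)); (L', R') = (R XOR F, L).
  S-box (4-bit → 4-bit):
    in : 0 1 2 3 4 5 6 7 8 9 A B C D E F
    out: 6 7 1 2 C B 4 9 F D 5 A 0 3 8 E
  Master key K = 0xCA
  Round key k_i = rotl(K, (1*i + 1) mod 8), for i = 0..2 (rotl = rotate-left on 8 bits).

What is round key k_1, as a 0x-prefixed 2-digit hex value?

K = 0xCA
k_0 = rotl(K, (1*0+1) mod 8) = rotl(K, 1) = 0x95
k_1 = rotl(K, (1*1+1) mod 8) = rotl(K, 2) = 0x2B

0x2B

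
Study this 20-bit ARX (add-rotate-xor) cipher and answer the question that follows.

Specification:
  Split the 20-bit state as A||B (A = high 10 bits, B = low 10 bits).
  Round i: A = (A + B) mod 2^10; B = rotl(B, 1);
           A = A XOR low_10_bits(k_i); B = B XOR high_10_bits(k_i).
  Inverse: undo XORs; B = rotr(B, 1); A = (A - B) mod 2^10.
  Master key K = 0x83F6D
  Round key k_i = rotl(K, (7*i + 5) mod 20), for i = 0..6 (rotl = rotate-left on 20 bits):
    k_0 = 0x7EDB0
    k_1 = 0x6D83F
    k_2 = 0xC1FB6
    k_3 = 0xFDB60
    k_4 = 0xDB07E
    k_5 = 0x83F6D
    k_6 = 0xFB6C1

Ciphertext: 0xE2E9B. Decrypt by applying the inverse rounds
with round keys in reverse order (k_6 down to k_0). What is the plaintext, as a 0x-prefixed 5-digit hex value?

0x3BC1E

s_0 = ciphertext = 0xE2E9B
s_1 = InvRound(s_0, k_6) = 0x23CBB
s_2 = InvRound(s_1, k_5) = 0xA215A
s_3 = InvRound(s_2, k_4) = 0x76D1B
s_4 = InvRound(s_3, k_3) = 0xD1776
s_5 = InvRound(s_4, k_2) = 0xAEE38
s_6 = InvRound(s_5, k_1) = 0x2F5C7
s_7 = InvRound(s_6, k_0) = 0x3BC1E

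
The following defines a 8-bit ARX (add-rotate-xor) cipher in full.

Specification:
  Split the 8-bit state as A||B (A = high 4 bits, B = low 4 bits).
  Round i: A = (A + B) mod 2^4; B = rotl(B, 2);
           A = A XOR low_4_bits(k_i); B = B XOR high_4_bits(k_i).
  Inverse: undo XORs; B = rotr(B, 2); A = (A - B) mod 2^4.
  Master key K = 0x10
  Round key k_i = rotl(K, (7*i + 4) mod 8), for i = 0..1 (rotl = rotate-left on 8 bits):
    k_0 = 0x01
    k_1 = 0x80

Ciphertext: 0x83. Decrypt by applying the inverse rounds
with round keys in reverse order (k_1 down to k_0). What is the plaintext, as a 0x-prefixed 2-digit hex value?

s_0 = ciphertext = 0x83
s_1 = InvRound(s_0, k_1) = 0xAE
s_2 = InvRound(s_1, k_0) = 0x0B

0x0B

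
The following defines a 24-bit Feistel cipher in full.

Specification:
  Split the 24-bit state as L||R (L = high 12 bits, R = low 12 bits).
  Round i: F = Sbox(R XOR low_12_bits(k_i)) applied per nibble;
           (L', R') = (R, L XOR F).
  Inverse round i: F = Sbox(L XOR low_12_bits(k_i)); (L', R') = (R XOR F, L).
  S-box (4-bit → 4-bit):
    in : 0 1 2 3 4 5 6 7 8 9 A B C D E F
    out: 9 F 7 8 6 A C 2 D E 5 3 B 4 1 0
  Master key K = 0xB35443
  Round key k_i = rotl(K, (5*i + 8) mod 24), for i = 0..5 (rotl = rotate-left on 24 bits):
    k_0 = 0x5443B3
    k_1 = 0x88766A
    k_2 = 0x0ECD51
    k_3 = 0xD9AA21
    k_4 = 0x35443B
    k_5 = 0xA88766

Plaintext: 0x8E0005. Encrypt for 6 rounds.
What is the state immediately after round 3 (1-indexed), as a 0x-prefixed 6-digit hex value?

0xC39F11

s_0 = plaintext = 0x8E0005
s_1 = Round(s_0, k_0) = 0x0050DC
s_2 = Round(s_1, k_1) = 0x0DCC39
s_3 = Round(s_2, k_2) = 0xC39F11
s_4 = Round(s_3, k_3) = 0xF116B0
s_5 = Round(s_4, k_4) = 0x6B08C2
s_6 = Round(s_5, k_5) = 0x8C26E6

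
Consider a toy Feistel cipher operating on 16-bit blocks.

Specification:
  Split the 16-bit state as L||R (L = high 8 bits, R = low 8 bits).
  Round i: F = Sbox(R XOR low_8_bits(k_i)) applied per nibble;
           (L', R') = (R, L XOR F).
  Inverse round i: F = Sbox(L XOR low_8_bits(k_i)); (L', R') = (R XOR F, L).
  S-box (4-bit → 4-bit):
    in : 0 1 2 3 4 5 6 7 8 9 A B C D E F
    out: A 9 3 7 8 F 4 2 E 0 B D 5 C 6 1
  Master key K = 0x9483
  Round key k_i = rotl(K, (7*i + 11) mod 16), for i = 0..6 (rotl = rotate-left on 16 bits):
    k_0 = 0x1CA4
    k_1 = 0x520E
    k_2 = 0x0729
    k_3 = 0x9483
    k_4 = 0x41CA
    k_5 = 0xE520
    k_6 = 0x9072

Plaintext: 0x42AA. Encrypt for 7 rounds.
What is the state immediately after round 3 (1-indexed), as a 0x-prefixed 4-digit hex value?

0xC18A

s_0 = plaintext = 0x42AA
s_1 = Round(s_0, k_0) = 0xAAE4
s_2 = Round(s_1, k_1) = 0xE4C1
s_3 = Round(s_2, k_2) = 0xC18A
s_4 = Round(s_3, k_3) = 0x8A61
s_5 = Round(s_4, k_4) = 0x6137
s_6 = Round(s_5, k_5) = 0x37F3
s_7 = Round(s_6, k_6) = 0xF3DE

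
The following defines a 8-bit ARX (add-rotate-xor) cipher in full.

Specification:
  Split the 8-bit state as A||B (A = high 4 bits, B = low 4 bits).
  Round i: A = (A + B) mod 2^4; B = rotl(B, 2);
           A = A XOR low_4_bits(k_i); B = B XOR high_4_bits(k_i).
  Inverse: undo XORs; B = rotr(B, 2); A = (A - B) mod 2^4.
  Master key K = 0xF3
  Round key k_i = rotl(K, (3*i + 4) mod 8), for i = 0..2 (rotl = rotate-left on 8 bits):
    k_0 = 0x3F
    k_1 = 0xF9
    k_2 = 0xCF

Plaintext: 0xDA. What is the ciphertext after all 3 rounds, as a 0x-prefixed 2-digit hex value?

0xEA

s_0 = plaintext = 0xDA
s_1 = Round(s_0, k_0) = 0x89
s_2 = Round(s_1, k_1) = 0x89
s_3 = Round(s_2, k_2) = 0xEA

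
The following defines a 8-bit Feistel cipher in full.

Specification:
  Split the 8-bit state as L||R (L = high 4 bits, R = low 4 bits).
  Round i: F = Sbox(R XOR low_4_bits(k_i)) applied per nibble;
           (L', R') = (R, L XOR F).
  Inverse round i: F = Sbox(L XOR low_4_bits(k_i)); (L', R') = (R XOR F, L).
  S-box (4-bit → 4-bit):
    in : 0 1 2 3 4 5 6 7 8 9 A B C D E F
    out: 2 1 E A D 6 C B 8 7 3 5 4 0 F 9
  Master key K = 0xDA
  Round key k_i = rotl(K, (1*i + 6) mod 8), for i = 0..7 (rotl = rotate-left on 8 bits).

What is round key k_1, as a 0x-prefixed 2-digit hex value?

0x6D

K = 0xDA
k_0 = rotl(K, (1*0+6) mod 8) = rotl(K, 6) = 0xB6
k_1 = rotl(K, (1*1+6) mod 8) = rotl(K, 7) = 0x6D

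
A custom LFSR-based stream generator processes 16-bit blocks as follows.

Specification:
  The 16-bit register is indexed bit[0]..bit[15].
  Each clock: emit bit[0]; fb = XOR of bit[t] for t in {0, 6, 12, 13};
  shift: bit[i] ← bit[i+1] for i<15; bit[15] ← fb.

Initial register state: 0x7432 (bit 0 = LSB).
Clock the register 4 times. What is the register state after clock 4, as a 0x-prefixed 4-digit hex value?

0x6743

reg_0 = 0x7432
clock 1: out=0, reg = 0x3A19
clock 2: out=1, reg = 0x9D0C
clock 3: out=0, reg = 0xCE86
clock 4: out=0, reg = 0x6743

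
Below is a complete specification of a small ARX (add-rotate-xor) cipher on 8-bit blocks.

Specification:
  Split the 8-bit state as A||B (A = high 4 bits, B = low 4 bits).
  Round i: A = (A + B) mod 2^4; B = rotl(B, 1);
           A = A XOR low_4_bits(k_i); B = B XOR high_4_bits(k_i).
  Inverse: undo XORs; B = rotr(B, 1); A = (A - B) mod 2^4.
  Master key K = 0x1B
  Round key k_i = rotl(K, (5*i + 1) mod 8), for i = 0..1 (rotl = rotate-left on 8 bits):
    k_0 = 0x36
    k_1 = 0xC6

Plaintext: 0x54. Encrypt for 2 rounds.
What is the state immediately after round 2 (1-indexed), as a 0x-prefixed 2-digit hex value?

0xCB

s_0 = plaintext = 0x54
s_1 = Round(s_0, k_0) = 0xFB
s_2 = Round(s_1, k_1) = 0xCB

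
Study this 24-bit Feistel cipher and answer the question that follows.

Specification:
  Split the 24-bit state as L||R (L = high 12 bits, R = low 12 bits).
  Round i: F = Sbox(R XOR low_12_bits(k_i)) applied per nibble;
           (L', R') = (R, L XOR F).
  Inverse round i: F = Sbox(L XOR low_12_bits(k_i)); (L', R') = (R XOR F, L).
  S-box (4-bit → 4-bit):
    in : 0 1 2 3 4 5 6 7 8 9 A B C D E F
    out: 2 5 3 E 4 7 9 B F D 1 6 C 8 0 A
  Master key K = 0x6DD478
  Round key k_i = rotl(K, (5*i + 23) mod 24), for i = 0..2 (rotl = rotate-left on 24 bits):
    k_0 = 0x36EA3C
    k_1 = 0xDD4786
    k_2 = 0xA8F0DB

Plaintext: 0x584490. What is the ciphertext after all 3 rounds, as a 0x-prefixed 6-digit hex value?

0x7C0ECE

s_0 = plaintext = 0x584490
s_1 = Round(s_0, k_0) = 0x490598
s_2 = Round(s_1, k_1) = 0x5987C0
s_3 = Round(s_2, k_2) = 0x7C0ECE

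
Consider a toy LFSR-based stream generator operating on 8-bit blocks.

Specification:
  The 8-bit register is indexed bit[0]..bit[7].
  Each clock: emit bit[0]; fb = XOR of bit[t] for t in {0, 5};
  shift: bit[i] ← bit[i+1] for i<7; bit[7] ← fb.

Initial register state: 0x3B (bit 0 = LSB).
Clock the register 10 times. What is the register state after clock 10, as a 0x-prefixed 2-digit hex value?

0x5A

reg_0 = 0x3B
clock 1: out=1, reg = 0x1D
clock 2: out=1, reg = 0x8E
clock 3: out=0, reg = 0x47
clock 4: out=1, reg = 0xA3
clock 5: out=1, reg = 0x51
clock 6: out=1, reg = 0xA8
clock 7: out=0, reg = 0xD4
clock 8: out=0, reg = 0x6A
clock 9: out=0, reg = 0xB5
clock 10: out=1, reg = 0x5A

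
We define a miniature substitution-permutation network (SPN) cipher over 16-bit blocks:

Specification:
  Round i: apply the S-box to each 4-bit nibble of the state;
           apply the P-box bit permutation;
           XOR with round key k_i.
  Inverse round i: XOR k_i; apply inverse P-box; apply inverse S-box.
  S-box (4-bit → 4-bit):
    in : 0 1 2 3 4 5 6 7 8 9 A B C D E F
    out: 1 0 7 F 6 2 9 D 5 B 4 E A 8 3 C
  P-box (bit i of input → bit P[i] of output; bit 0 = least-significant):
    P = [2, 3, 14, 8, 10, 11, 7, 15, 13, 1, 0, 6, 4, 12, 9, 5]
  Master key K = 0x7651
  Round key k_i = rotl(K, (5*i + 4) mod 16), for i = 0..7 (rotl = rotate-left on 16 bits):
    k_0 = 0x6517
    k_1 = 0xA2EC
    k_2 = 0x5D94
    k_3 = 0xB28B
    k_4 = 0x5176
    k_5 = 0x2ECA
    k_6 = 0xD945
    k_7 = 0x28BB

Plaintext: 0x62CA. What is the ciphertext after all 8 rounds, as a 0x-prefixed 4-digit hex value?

0x5379

s_0 = plaintext = 0x62CA
s_1 = Round(s_0, k_0) = 0x8D24
s_2 = Round(s_1, k_1) = 0xEC34
s_3 = Round(s_2, k_2) = 0x814E
s_4 = Round(s_3, k_3) = 0xB817
s_5 = Round(s_4, k_4) = 0x2253
s_6 = Round(s_5, k_5) = 0x55D5
s_7 = Round(s_6, k_6) = 0x494F
s_8 = Round(s_7, k_7) = 0x5379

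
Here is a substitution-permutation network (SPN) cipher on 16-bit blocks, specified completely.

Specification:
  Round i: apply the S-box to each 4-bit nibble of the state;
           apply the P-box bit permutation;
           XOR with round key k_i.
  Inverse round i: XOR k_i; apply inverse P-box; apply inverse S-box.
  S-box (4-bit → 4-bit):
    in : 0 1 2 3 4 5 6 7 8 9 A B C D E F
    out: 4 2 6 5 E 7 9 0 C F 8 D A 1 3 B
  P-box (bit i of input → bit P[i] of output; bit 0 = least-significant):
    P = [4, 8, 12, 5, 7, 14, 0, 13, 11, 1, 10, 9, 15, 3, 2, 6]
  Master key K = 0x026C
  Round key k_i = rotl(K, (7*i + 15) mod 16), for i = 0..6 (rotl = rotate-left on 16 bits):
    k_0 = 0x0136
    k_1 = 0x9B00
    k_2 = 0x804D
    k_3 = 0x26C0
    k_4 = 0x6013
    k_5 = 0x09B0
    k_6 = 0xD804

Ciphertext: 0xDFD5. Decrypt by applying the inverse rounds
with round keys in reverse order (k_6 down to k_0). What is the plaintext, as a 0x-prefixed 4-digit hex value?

s_0 = ciphertext = 0xDFD5
s_1 = InvRound(s_0, k_6) = 0xA83E
s_2 = InvRound(s_1, k_5) = 0x5161
s_3 = InvRound(s_2, k_4) = 0xA1A9
s_4 = InvRound(s_3, k_3) = 0xF80C
s_5 = InvRound(s_4, k_2) = 0xAD40
s_6 = InvRound(s_5, k_1) = 0xA8A0
s_7 = InvRound(s_6, k_0) = 0x3E6E

0x3E6E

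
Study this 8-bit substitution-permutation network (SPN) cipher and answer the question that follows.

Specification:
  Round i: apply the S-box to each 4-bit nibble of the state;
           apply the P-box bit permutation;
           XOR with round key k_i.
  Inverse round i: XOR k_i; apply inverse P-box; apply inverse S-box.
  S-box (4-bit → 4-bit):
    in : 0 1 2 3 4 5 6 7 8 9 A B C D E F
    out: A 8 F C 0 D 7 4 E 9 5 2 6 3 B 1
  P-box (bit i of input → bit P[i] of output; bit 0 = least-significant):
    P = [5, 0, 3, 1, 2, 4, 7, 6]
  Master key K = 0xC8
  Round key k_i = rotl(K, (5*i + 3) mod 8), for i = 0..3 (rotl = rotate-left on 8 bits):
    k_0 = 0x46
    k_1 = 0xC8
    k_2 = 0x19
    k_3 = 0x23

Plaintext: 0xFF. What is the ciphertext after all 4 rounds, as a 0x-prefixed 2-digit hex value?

0x65

s_0 = plaintext = 0xFF
s_1 = Round(s_0, k_0) = 0x62
s_2 = Round(s_1, k_1) = 0x77
s_3 = Round(s_2, k_2) = 0x91
s_4 = Round(s_3, k_3) = 0x65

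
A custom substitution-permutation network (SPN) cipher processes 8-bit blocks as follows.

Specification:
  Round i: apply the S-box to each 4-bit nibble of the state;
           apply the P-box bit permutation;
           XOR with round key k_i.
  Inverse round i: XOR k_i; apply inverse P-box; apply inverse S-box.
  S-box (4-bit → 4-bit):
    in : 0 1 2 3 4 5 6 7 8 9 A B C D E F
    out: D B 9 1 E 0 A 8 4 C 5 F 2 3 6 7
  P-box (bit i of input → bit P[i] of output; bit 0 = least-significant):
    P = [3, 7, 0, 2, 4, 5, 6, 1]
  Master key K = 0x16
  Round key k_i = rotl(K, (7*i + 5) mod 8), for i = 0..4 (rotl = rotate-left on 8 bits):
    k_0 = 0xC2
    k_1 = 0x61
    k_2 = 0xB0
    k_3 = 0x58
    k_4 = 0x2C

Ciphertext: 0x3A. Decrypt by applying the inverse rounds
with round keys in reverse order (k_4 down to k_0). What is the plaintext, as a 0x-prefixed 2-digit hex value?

s_0 = ciphertext = 0x3A
s_1 = InvRound(s_0, k_4) = 0x27
s_2 = InvRound(s_1, k_3) = 0xB0
s_3 = InvRound(s_2, k_2) = 0x55
s_4 = InvRound(s_3, k_1) = 0xD7
s_5 = InvRound(s_4, k_0) = 0x39

0x39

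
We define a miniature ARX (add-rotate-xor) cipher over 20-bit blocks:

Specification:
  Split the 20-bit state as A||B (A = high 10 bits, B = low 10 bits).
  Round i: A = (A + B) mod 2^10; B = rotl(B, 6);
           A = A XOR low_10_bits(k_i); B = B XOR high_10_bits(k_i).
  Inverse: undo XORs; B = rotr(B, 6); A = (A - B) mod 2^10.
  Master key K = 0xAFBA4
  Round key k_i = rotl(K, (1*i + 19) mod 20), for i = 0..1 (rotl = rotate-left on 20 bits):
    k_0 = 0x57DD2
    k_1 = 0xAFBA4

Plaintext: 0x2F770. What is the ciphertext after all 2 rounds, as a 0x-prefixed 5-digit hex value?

s_0 = plaintext = 0x2F770
s_1 = Round(s_0, k_0) = 0x7FD68
s_2 = Round(s_1, k_1) = 0x30CA8

0x30CA8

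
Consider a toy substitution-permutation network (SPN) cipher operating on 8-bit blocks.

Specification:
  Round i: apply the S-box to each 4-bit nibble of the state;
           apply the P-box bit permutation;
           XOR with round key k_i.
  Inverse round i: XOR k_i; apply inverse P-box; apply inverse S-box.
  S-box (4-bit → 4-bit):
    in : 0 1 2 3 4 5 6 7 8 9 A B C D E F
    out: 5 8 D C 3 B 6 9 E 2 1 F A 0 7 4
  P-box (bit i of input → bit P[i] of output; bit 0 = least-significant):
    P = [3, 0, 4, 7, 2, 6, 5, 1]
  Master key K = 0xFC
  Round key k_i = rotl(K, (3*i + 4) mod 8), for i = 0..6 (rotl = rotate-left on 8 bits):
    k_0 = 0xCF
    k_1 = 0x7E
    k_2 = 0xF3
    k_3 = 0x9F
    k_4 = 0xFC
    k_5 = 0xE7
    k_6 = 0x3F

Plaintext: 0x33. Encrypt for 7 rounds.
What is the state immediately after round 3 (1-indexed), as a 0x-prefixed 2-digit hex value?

0x64

s_0 = plaintext = 0x33
s_1 = Round(s_0, k_0) = 0x7D
s_2 = Round(s_1, k_1) = 0x78
s_3 = Round(s_2, k_2) = 0x64
s_4 = Round(s_3, k_3) = 0xF6
s_5 = Round(s_4, k_4) = 0xCD
s_6 = Round(s_5, k_5) = 0xA5
s_7 = Round(s_6, k_6) = 0xB2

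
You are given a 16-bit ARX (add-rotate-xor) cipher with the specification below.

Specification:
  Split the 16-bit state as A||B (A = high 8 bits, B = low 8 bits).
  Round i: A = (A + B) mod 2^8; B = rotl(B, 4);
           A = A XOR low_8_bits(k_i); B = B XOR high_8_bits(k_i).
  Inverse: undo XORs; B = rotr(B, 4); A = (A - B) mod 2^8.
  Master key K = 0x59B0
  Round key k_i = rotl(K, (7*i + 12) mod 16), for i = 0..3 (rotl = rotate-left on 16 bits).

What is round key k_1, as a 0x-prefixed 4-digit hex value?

0xCD82

K = 0x59B0
k_0 = rotl(K, (7*0+12) mod 16) = rotl(K, 12) = 0x059B
k_1 = rotl(K, (7*1+12) mod 16) = rotl(K, 3) = 0xCD82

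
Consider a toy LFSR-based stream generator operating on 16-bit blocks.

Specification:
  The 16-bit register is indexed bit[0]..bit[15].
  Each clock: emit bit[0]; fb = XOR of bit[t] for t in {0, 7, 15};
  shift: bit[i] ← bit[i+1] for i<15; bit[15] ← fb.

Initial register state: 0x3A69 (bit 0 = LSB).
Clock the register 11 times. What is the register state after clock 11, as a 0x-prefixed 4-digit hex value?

0x8167

reg_0 = 0x3A69
clock 1: out=1, reg = 0x9D34
clock 2: out=0, reg = 0xCE9A
clock 3: out=0, reg = 0x674D
clock 4: out=1, reg = 0xB3A6
clock 5: out=0, reg = 0x59D3
clock 6: out=1, reg = 0x2CE9
clock 7: out=1, reg = 0x1674
clock 8: out=0, reg = 0x0B3A
clock 9: out=0, reg = 0x059D
clock 10: out=1, reg = 0x02CE
clock 11: out=0, reg = 0x8167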